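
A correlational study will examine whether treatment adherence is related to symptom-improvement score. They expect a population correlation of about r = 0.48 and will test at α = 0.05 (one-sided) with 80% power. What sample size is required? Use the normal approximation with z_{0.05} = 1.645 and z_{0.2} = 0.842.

Fisher's z: C = ½·ln((1+r)/(1−r)) = ½·ln(2.8462) = 0.5230.
n = ((z_{α} + z_β)/C)² + 3.
(1.645 + 0.842) / 0.5230 = 2.487 / 0.5230 = 4.755.
n = 4.755² + 3 = 22.61 + 3 = 25.6.
Round up.

n = 26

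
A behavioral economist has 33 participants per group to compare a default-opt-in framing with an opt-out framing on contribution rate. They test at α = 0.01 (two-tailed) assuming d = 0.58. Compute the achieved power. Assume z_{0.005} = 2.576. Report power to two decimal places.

power ≈ 0.41

For two equal groups, power = Φ(d·√(n/2) − z_{α/2}).
d·√(n/2) = 0.58 × √(33/2) = 0.58 × 4.062 = 2.356.
z_β = 2.356 − 2.576 = -0.220.
Power = Φ(-0.220) = 0.413.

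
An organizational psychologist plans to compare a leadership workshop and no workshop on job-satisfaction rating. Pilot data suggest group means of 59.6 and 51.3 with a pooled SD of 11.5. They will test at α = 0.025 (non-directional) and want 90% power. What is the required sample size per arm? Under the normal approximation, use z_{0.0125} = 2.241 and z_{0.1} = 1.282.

n = 48 per group

Cohen's d = |M₁ − M₂| / SD_pooled = |59.6 − 51.3| / 11.5 = 8.3 / 11.5 = 0.722.
For two independent groups with equal n: n = 2·((z_{α/2} + z_β) / d)².
z_{α/2} + z_β = 2.241 + 1.282 = 3.523.
n = 2 × (3.523 / 0.722)² = 2 × 4.880² = 2 × 23.81 = 47.6.
Round up to the next whole participant.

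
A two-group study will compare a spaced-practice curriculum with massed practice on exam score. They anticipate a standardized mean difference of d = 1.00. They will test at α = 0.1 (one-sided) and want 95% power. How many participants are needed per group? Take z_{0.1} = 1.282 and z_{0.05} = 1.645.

n = 18 per group

For two independent groups with equal n: n = 2·((z_{α} + z_β) / d)².
z_{α} + z_β = 1.282 + 1.645 = 2.927.
n = 2 × (2.927 / 1.00)² = 2 × 2.927² = 2 × 8.57 = 17.1.
Round up to the next whole participant.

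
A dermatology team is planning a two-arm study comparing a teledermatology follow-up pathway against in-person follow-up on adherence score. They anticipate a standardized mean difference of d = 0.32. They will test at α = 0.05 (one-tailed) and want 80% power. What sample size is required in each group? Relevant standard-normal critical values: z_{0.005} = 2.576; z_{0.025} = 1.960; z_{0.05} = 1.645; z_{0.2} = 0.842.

n = 121 per group

For two independent groups with equal n: n = 2·((z_{α} + z_β) / d)².
z_{α} + z_β = 1.645 + 0.842 = 2.487.
n = 2 × (2.487 / 0.32)² = 2 × 7.772² = 2 × 60.40 = 120.8.
Round up to the next whole participant.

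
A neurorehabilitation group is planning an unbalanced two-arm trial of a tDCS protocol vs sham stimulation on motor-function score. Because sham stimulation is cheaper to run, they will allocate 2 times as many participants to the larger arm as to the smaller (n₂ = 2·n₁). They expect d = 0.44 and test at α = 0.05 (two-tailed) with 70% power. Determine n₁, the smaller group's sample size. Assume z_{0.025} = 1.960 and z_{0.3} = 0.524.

n₁ = 48

With allocation ratio k = n₂/n₁ = 2, Var(x̄₁−x̄₂) = σ²(1/n₁ + 1/(k·n₁)) = σ²·(k+1)/(k·n₁).
So n₁ = (1 + 1/k)·((z_{α/2} + z_β)/d)² = 1.500 × (2.484/0.44)².
n₁ = 1.500 × 31.87 = 47.8.
Round up: n₁ = 48, giving n₂ = 2 × 48 = 96.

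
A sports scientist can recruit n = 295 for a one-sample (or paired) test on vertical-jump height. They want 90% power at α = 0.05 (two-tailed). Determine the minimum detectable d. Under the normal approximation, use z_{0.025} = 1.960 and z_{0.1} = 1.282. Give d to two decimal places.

For a single sample (or paired design) of n = 295: d_min = (z_{α/2} + z_β)/√n.
z-sum = 1.960 + 1.282 = 3.242.
d_min = 3.242 / √295 = 3.242 / 17.176 = 0.189.

d_min ≈ 0.19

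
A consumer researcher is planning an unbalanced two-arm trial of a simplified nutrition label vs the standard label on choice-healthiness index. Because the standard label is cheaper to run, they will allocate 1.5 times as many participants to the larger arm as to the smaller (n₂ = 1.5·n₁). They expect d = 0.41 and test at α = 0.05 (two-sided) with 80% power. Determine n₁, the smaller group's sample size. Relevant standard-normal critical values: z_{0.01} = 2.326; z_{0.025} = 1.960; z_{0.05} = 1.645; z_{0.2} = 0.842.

With allocation ratio k = n₂/n₁ = 1.5, Var(x̄₁−x̄₂) = σ²(1/n₁ + 1/(k·n₁)) = σ²·(k+1)/(k·n₁).
So n₁ = (1 + 1/k)·((z_{α/2} + z_β)/d)² = 1.667 × (2.802/0.41)².
n₁ = 1.667 × 46.71 = 77.8.
Round up: n₁ = 78, giving n₂ = 1.5 × 78 = 117.

n₁ = 78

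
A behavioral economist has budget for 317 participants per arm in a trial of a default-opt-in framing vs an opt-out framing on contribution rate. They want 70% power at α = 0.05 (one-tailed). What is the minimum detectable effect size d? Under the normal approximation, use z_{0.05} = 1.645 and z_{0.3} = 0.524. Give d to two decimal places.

For two independent groups of n = 317 each: d_min = (z_{α} + z_β)·√(2/n).
z-sum = 1.645 + 0.524 = 2.169.
d_min = 2.169 × √(2/317) = 2.169 × 0.0794 = 0.172.

d_min ≈ 0.17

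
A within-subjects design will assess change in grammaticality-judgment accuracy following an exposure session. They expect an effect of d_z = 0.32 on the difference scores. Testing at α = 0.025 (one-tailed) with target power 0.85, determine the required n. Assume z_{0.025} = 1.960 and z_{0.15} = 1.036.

n = 88 pairs

For a paired (one-sample on differences) test: n = ((z_{α} + z_β) / d)².
z_{α} + z_β = 1.960 + 1.036 = 2.996.
n = (2.996 / 0.32)² = 9.362² = 87.66.
Round up.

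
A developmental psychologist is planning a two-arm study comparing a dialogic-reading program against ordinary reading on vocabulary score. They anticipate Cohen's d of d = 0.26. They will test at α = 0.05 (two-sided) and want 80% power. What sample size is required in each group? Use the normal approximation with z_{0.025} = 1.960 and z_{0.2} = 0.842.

n = 233 per group

For two independent groups with equal n: n = 2·((z_{α/2} + z_β) / d)².
z_{α/2} + z_β = 1.960 + 0.842 = 2.802.
n = 2 × (2.802 / 0.26)² = 2 × 10.777² = 2 × 116.14 = 232.3.
Round up to the next whole participant.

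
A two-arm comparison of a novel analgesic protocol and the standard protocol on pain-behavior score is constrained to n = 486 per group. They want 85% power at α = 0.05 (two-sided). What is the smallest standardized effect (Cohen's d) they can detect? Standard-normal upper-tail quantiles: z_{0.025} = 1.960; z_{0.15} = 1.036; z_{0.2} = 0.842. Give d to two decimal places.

d_min ≈ 0.19

For two independent groups of n = 486 each: d_min = (z_{α/2} + z_β)·√(2/n).
z-sum = 1.960 + 1.036 = 2.996.
d_min = 2.996 × √(2/486) = 2.996 × 0.0642 = 0.192.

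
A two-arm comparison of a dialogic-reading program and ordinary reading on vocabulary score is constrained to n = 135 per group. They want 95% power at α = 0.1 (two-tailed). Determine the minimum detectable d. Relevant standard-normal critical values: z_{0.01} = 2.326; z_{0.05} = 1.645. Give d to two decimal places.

d_min ≈ 0.40

For two independent groups of n = 135 each: d_min = (z_{α/2} + z_β)·√(2/n).
z-sum = 1.645 + 1.645 = 3.290.
d_min = 3.290 × √(2/135) = 3.290 × 0.1217 = 0.400.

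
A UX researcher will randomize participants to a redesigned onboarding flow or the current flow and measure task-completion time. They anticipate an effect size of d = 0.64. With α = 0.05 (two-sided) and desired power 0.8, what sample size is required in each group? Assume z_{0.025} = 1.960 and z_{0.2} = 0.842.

For two independent groups with equal n: n = 2·((z_{α/2} + z_β) / d)².
z_{α/2} + z_β = 1.960 + 0.842 = 2.802.
n = 2 × (2.802 / 0.64)² = 2 × 4.378² = 2 × 19.17 = 38.3.
Round up to the next whole participant.

n = 39 per group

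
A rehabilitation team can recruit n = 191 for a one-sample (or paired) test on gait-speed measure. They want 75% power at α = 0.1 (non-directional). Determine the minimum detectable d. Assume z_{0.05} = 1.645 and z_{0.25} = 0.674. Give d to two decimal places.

d_min ≈ 0.17

For a single sample (or paired design) of n = 191: d_min = (z_{α/2} + z_β)/√n.
z-sum = 1.645 + 0.674 = 2.319.
d_min = 2.319 / √191 = 2.319 / 13.820 = 0.168.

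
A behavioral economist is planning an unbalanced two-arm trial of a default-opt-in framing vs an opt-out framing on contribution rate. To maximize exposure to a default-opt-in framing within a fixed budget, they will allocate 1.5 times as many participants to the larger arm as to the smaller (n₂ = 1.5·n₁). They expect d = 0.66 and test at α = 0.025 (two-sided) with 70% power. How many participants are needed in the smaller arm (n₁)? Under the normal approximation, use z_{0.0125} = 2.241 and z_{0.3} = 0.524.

n₁ = 30

With allocation ratio k = n₂/n₁ = 1.5, Var(x̄₁−x̄₂) = σ²(1/n₁ + 1/(k·n₁)) = σ²·(k+1)/(k·n₁).
So n₁ = (1 + 1/k)·((z_{α/2} + z_β)/d)² = 1.667 × (2.765/0.66)².
n₁ = 1.667 × 17.55 = 29.3.
Round up: n₁ = 30, giving n₂ = 1.5 × 30 = 45.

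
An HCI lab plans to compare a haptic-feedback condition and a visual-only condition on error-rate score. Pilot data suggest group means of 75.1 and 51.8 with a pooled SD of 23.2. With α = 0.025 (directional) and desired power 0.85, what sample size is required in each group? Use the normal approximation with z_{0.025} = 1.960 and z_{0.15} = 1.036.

n = 18 per group

Cohen's d = |M₁ − M₂| / SD_pooled = |75.1 − 51.8| / 23.2 = 23.3 / 23.2 = 1.004.
For two independent groups with equal n: n = 2·((z_{α} + z_β) / d)².
z_{α} + z_β = 1.960 + 1.036 = 2.996.
n = 2 × (2.996 / 1.004)² = 2 × 2.984² = 2 × 8.90 = 17.8.
Round up to the next whole participant.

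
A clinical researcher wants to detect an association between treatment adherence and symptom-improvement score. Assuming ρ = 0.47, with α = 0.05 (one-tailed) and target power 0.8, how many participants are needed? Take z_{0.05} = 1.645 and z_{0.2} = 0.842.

Fisher's z: C = ½·ln((1+r)/(1−r)) = ½·ln(2.7736) = 0.5101.
n = ((z_{α} + z_β)/C)² + 3.
(1.645 + 0.842) / 0.5101 = 2.487 / 0.5101 = 4.876.
n = 4.876² + 3 = 23.77 + 3 = 26.8.
Round up.

n = 27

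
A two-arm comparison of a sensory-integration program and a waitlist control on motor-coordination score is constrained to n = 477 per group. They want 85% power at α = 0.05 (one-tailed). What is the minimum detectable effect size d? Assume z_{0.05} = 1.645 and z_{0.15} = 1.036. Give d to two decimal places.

For two independent groups of n = 477 each: d_min = (z_{α} + z_β)·√(2/n).
z-sum = 1.645 + 1.036 = 2.681.
d_min = 2.681 × √(2/477) = 2.681 × 0.0648 = 0.174.

d_min ≈ 0.17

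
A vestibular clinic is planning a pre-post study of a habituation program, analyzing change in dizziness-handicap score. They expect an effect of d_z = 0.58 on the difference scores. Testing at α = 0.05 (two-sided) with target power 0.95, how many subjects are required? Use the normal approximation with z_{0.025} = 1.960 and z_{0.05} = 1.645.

n = 39 pairs

For a paired (one-sample on differences) test: n = ((z_{α/2} + z_β) / d)².
z_{α/2} + z_β = 1.960 + 1.645 = 3.605.
n = (3.605 / 0.58)² = 6.216² = 38.63.
Round up.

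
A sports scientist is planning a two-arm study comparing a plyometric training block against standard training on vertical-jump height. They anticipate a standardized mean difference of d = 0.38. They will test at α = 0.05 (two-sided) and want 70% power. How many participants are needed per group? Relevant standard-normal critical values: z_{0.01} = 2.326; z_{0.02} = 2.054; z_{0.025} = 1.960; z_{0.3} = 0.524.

n = 86 per group

For two independent groups with equal n: n = 2·((z_{α/2} + z_β) / d)².
z_{α/2} + z_β = 1.960 + 0.524 = 2.484.
n = 2 × (2.484 / 0.38)² = 2 × 6.537² = 2 × 42.73 = 85.5.
Round up to the next whole participant.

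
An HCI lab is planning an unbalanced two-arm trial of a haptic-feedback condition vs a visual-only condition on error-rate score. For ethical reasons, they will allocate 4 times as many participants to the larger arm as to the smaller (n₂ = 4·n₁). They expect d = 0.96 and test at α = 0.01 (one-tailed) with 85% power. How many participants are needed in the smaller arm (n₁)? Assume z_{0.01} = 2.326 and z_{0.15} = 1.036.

With allocation ratio k = n₂/n₁ = 4, Var(x̄₁−x̄₂) = σ²(1/n₁ + 1/(k·n₁)) = σ²·(k+1)/(k·n₁).
So n₁ = (1 + 1/k)·((z_{α} + z_β)/d)² = 1.250 × (3.362/0.96)².
n₁ = 1.250 × 12.26 = 15.3.
Round up: n₁ = 16, giving n₂ = 4 × 16 = 64.

n₁ = 16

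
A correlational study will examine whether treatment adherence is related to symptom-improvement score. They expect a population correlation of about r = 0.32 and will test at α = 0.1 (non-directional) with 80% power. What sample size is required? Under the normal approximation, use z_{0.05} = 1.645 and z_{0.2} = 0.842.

n = 60

Fisher's z: C = ½·ln((1+r)/(1−r)) = ½·ln(1.9412) = 0.3316.
n = ((z_{α/2} + z_β)/C)² + 3.
(1.645 + 0.842) / 0.3316 = 2.487 / 0.3316 = 7.500.
n = 7.500² + 3 = 56.25 + 3 = 59.2.
Round up.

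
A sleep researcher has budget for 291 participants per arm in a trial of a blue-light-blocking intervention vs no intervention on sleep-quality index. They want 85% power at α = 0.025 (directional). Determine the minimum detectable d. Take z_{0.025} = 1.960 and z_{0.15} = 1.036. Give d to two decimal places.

d_min ≈ 0.25

For two independent groups of n = 291 each: d_min = (z_{α} + z_β)·√(2/n).
z-sum = 1.960 + 1.036 = 2.996.
d_min = 2.996 × √(2/291) = 2.996 × 0.0829 = 0.248.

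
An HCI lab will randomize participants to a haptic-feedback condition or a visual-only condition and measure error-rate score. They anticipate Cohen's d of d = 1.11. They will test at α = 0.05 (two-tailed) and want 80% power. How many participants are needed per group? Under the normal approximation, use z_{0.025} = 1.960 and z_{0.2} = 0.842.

For two independent groups with equal n: n = 2·((z_{α/2} + z_β) / d)².
z_{α/2} + z_β = 1.960 + 0.842 = 2.802.
n = 2 × (2.802 / 1.11)² = 2 × 2.524² = 2 × 6.37 = 12.7.
Round up to the next whole participant.

n = 13 per group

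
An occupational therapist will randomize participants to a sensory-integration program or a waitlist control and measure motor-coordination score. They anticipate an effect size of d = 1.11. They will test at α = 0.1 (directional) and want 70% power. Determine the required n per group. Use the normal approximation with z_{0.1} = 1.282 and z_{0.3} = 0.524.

n = 6 per group

For two independent groups with equal n: n = 2·((z_{α} + z_β) / d)².
z_{α} + z_β = 1.282 + 0.524 = 1.806.
n = 2 × (1.806 / 1.11)² = 2 × 1.627² = 2 × 2.65 = 5.3.
Round up to the next whole participant.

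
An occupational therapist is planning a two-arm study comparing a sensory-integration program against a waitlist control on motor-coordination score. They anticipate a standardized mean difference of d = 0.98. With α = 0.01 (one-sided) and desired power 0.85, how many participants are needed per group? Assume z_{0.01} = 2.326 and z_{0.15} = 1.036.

n = 24 per group

For two independent groups with equal n: n = 2·((z_{α} + z_β) / d)².
z_{α} + z_β = 2.326 + 1.036 = 3.362.
n = 2 × (3.362 / 0.98)² = 2 × 3.431² = 2 × 11.77 = 23.5.
Round up to the next whole participant.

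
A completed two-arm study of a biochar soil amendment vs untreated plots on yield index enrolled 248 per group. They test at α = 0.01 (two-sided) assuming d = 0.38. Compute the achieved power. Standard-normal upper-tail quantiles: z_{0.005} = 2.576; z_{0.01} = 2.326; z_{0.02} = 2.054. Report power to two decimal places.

For two equal groups, power = Φ(d·√(n/2) − z_{α/2}).
d·√(n/2) = 0.38 × √(248/2) = 0.38 × 11.136 = 4.232.
z_β = 4.232 − 2.576 = 1.656.
Power = Φ(1.656) = 0.951.

power ≈ 0.95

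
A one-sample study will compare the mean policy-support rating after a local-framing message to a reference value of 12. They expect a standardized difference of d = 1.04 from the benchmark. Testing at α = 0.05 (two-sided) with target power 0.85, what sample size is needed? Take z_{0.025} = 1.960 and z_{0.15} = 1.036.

n = 9

For a one-sample test: n = ((z_{α/2} + z_β) / d)².
z_{α/2} + z_β = 1.960 + 1.036 = 2.996.
n = (2.996 / 1.04)² = 2.881² = 8.30.
Round up.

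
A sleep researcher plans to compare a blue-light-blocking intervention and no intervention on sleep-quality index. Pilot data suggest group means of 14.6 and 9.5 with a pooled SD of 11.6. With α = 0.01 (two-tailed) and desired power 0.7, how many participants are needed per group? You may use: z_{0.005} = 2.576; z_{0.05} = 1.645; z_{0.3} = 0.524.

n = 100 per group

Cohen's d = |M₁ − M₂| / SD_pooled = |14.6 − 9.5| / 11.6 = 5.1 / 11.6 = 0.440.
For two independent groups with equal n: n = 2·((z_{α/2} + z_β) / d)².
z_{α/2} + z_β = 2.576 + 0.524 = 3.100.
n = 2 × (3.100 / 0.440)² = 2 × 7.045² = 2 × 49.64 = 99.3.
Round up to the next whole participant.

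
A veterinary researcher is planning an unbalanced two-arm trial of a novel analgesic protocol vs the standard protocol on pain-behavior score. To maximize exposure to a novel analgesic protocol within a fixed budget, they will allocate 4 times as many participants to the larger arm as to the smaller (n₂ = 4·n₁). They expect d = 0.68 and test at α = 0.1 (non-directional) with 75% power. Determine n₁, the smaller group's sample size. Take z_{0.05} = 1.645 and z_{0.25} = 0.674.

With allocation ratio k = n₂/n₁ = 4, Var(x̄₁−x̄₂) = σ²(1/n₁ + 1/(k·n₁)) = σ²·(k+1)/(k·n₁).
So n₁ = (1 + 1/k)·((z_{α/2} + z_β)/d)² = 1.250 × (2.319/0.68)².
n₁ = 1.250 × 11.63 = 14.5.
Round up: n₁ = 15, giving n₂ = 4 × 15 = 60.

n₁ = 15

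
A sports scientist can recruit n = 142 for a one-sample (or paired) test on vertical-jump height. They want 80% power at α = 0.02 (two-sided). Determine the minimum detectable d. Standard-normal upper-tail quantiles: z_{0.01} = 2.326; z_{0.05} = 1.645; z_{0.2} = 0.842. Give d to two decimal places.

d_min ≈ 0.27

For a single sample (or paired design) of n = 142: d_min = (z_{α/2} + z_β)/√n.
z-sum = 2.326 + 0.842 = 3.168.
d_min = 3.168 / √142 = 3.168 / 11.916 = 0.266.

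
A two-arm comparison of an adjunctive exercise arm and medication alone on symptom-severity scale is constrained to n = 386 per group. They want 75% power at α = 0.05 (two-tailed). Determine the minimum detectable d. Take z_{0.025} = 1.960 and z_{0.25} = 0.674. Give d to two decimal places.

For two independent groups of n = 386 each: d_min = (z_{α/2} + z_β)·√(2/n).
z-sum = 1.960 + 0.674 = 2.634.
d_min = 2.634 × √(2/386) = 2.634 × 0.0720 = 0.190.

d_min ≈ 0.19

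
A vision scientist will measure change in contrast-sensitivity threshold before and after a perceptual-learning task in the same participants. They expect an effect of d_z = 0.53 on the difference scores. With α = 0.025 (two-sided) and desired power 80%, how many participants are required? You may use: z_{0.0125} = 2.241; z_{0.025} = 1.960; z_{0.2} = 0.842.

n = 34 pairs

For a paired (one-sample on differences) test: n = ((z_{α/2} + z_β) / d)².
z_{α/2} + z_β = 2.241 + 0.842 = 3.083.
n = (3.083 / 0.53)² = 5.817² = 33.84.
Round up.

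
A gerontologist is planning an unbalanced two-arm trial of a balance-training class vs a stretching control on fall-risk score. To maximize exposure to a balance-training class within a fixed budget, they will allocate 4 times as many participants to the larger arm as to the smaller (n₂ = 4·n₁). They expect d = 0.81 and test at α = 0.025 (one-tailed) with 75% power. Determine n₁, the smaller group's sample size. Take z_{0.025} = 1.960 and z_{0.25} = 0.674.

With allocation ratio k = n₂/n₁ = 4, Var(x̄₁−x̄₂) = σ²(1/n₁ + 1/(k·n₁)) = σ²·(k+1)/(k·n₁).
So n₁ = (1 + 1/k)·((z_{α} + z_β)/d)² = 1.250 × (2.634/0.81)².
n₁ = 1.250 × 10.57 = 13.2.
Round up: n₁ = 14, giving n₂ = 4 × 14 = 56.

n₁ = 14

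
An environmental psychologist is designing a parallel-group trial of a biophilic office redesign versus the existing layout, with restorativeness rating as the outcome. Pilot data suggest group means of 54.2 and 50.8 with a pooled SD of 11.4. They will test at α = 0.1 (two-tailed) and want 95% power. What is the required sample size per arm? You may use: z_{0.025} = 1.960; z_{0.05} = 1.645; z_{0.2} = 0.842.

n = 244 per group

Cohen's d = |M₁ − M₂| / SD_pooled = |54.2 − 50.8| / 11.4 = 3.4 / 11.4 = 0.298.
For two independent groups with equal n: n = 2·((z_{α/2} + z_β) / d)².
z_{α/2} + z_β = 1.645 + 1.645 = 3.290.
n = 2 × (3.290 / 0.298)² = 2 × 11.040² = 2 × 121.89 = 243.8.
Round up to the next whole participant.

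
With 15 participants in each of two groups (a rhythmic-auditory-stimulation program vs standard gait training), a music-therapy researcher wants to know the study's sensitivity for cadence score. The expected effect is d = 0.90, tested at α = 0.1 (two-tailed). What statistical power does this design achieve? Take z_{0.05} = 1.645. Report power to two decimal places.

For two equal groups, power = Φ(d·√(n/2) − z_{α/2}).
d·√(n/2) = 0.90 × √(15/2) = 0.90 × 2.739 = 2.465.
z_β = 2.465 − 1.645 = 0.820.
Power = Φ(0.820) = 0.794.

power ≈ 0.79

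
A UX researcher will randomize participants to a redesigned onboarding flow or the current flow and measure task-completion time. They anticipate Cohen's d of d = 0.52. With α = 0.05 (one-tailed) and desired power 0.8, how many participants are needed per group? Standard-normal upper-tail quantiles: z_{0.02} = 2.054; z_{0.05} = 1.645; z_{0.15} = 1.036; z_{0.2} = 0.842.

n = 46 per group

For two independent groups with equal n: n = 2·((z_{α} + z_β) / d)².
z_{α} + z_β = 1.645 + 0.842 = 2.487.
n = 2 × (2.487 / 0.52)² = 2 × 4.783² = 2 × 22.87 = 45.7.
Round up to the next whole participant.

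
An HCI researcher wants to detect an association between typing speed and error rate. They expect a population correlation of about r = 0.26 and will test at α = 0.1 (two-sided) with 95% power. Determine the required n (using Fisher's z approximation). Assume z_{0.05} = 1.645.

Fisher's z: C = ½·ln((1+r)/(1−r)) = ½·ln(1.7027) = 0.2661.
n = ((z_{α/2} + z_β)/C)² + 3.
(1.645 + 1.645) / 0.2661 = 3.290 / 0.2661 = 12.364.
n = 12.364² + 3 = 152.86 + 3 = 155.9.
Round up.

n = 156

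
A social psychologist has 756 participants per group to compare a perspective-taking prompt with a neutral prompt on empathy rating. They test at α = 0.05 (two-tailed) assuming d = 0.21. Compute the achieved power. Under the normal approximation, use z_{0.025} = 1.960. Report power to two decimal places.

For two equal groups, power = Φ(d·√(n/2) − z_{α/2}).
d·√(n/2) = 0.21 × √(756/2) = 0.21 × 19.442 = 4.083.
z_β = 4.083 − 1.960 = 2.123.
Power = Φ(2.123) = 0.983.

power ≈ 0.98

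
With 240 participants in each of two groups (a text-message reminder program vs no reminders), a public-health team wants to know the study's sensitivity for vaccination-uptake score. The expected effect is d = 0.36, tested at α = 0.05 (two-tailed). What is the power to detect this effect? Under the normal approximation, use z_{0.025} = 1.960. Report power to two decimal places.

For two equal groups, power = Φ(d·√(n/2) − z_{α/2}).
d·√(n/2) = 0.36 × √(240/2) = 0.36 × 10.954 = 3.944.
z_β = 3.944 − 1.960 = 1.984.
Power = Φ(1.984) = 0.976.

power ≈ 0.98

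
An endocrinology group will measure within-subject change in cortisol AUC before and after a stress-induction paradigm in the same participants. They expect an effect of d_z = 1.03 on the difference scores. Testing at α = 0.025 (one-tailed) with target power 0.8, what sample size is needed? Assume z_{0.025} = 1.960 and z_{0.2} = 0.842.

n = 8 pairs

For a paired (one-sample on differences) test: n = ((z_{α} + z_β) / d)².
z_{α} + z_β = 1.960 + 0.842 = 2.802.
n = (2.802 / 1.03)² = 2.720² = 7.40.
Round up.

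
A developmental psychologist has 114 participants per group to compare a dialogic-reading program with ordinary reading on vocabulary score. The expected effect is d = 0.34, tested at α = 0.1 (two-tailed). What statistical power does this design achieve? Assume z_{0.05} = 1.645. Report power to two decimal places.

power ≈ 0.82

For two equal groups, power = Φ(d·√(n/2) − z_{α/2}).
d·√(n/2) = 0.34 × √(114/2) = 0.34 × 7.550 = 2.567.
z_β = 2.567 − 1.645 = 0.922.
Power = Φ(0.922) = 0.822.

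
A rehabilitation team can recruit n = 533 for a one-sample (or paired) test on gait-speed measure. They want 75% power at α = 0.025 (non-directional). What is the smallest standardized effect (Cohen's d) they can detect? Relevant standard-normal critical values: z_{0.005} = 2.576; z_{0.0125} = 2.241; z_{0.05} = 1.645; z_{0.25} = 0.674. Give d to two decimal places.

For a single sample (or paired design) of n = 533: d_min = (z_{α/2} + z_β)/√n.
z-sum = 2.241 + 0.674 = 2.915.
d_min = 2.915 / √533 = 2.915 / 23.087 = 0.126.

d_min ≈ 0.13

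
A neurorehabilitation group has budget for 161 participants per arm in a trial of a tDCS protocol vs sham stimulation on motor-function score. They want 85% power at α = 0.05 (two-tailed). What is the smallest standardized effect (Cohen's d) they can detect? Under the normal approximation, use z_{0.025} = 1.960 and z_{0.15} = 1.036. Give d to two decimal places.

d_min ≈ 0.33

For two independent groups of n = 161 each: d_min = (z_{α/2} + z_β)·√(2/n).
z-sum = 1.960 + 1.036 = 2.996.
d_min = 2.996 × √(2/161) = 2.996 × 0.1115 = 0.334.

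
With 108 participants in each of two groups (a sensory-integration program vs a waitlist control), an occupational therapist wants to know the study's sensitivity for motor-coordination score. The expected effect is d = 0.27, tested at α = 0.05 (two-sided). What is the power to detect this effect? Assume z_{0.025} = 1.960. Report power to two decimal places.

power ≈ 0.51

For two equal groups, power = Φ(d·√(n/2) − z_{α/2}).
d·√(n/2) = 0.27 × √(108/2) = 0.27 × 7.348 = 1.984.
z_β = 1.984 − 1.960 = 0.024.
Power = Φ(0.024) = 0.510.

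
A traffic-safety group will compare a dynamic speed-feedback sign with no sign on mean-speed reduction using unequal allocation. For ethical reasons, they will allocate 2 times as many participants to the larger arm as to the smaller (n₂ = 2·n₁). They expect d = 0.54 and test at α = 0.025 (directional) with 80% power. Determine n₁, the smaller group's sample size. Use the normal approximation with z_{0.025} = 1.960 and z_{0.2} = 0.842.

n₁ = 41

With allocation ratio k = n₂/n₁ = 2, Var(x̄₁−x̄₂) = σ²(1/n₁ + 1/(k·n₁)) = σ²·(k+1)/(k·n₁).
So n₁ = (1 + 1/k)·((z_{α} + z_β)/d)² = 1.500 × (2.802/0.54)².
n₁ = 1.500 × 26.92 = 40.4.
Round up: n₁ = 41, giving n₂ = 2 × 41 = 82.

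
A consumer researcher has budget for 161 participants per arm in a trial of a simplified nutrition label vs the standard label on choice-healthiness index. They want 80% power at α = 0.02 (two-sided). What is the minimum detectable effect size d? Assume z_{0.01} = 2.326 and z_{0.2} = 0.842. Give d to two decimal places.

d_min ≈ 0.35

For two independent groups of n = 161 each: d_min = (z_{α/2} + z_β)·√(2/n).
z-sum = 2.326 + 0.842 = 3.168.
d_min = 3.168 × √(2/161) = 3.168 × 0.1115 = 0.353.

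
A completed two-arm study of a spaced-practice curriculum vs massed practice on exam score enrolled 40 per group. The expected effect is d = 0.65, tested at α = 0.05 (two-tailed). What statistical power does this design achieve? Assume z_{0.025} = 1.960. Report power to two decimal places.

power ≈ 0.83

For two equal groups, power = Φ(d·√(n/2) − z_{α/2}).
d·√(n/2) = 0.65 × √(40/2) = 0.65 × 4.472 = 2.907.
z_β = 2.907 − 1.960 = 0.947.
Power = Φ(0.947) = 0.828.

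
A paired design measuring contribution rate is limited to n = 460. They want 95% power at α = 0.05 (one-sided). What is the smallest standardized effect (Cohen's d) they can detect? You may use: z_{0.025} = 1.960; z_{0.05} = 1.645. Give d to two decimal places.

d_min ≈ 0.15

For a single sample (or paired design) of n = 460: d_min = (z_{α} + z_β)/√n.
z-sum = 1.645 + 1.645 = 3.290.
d_min = 3.290 / √460 = 3.290 / 21.448 = 0.153.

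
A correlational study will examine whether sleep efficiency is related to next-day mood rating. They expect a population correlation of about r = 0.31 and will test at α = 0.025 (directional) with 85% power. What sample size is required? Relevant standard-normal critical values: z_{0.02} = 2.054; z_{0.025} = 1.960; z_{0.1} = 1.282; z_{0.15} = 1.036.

Fisher's z: C = ½·ln((1+r)/(1−r)) = ½·ln(1.8986) = 0.3205.
n = ((z_{α} + z_β)/C)² + 3.
(1.960 + 1.036) / 0.3205 = 2.996 / 0.3205 = 9.348.
n = 9.348² + 3 = 87.38 + 3 = 90.4.
Round up.

n = 91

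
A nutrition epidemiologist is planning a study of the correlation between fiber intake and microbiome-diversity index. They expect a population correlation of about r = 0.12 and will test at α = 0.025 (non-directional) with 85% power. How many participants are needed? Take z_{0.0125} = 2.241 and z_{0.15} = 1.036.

Fisher's z: C = ½·ln((1+r)/(1−r)) = ½·ln(1.2727) = 0.1206.
n = ((z_{α/2} + z_β)/C)² + 3.
(2.241 + 1.036) / 0.1206 = 3.277 / 0.1206 = 27.172.
n = 27.172² + 3 = 738.34 + 3 = 741.3.
Round up.

n = 742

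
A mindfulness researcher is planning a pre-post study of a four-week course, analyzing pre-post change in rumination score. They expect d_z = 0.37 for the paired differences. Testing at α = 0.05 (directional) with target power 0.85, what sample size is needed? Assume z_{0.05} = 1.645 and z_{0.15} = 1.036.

For a paired (one-sample on differences) test: n = ((z_{α} + z_β) / d)².
z_{α} + z_β = 1.645 + 1.036 = 2.681.
n = (2.681 / 0.37)² = 7.246² = 52.50.
Round up.

n = 53 pairs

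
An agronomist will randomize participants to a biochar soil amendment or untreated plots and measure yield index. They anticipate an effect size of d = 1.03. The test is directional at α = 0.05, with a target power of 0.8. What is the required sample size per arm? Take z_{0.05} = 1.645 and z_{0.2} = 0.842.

For two independent groups with equal n: n = 2·((z_{α} + z_β) / d)².
z_{α} + z_β = 1.645 + 0.842 = 2.487.
n = 2 × (2.487 / 1.03)² = 2 × 2.415² = 2 × 5.83 = 11.7.
Round up to the next whole participant.

n = 12 per group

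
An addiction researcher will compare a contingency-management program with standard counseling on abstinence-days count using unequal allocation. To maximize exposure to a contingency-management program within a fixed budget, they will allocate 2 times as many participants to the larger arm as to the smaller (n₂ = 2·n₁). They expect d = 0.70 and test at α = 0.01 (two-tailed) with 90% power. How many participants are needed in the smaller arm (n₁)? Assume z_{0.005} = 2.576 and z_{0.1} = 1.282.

With allocation ratio k = n₂/n₁ = 2, Var(x̄₁−x̄₂) = σ²(1/n₁ + 1/(k·n₁)) = σ²·(k+1)/(k·n₁).
So n₁ = (1 + 1/k)·((z_{α/2} + z_β)/d)² = 1.500 × (3.858/0.70)².
n₁ = 1.500 × 30.38 = 45.6.
Round up: n₁ = 46, giving n₂ = 2 × 46 = 92.

n₁ = 46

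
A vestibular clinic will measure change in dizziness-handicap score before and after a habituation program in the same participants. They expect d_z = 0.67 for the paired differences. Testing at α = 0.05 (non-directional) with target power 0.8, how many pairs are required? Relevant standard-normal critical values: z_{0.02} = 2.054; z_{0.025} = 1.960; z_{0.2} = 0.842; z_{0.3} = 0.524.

For a paired (one-sample on differences) test: n = ((z_{α/2} + z_β) / d)².
z_{α/2} + z_β = 1.960 + 0.842 = 2.802.
n = (2.802 / 0.67)² = 4.182² = 17.49.
Round up.

n = 18 pairs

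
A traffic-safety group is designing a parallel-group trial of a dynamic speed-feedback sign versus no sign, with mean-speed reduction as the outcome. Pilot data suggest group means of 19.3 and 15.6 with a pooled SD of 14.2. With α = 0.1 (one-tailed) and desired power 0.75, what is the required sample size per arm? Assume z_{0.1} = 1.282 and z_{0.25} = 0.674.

Cohen's d = |M₁ − M₂| / SD_pooled = |19.3 − 15.6| / 14.2 = 3.7 / 14.2 = 0.261.
For two independent groups with equal n: n = 2·((z_{α} + z_β) / d)².
z_{α} + z_β = 1.282 + 0.674 = 1.956.
n = 2 × (1.956 / 0.261)² = 2 × 7.494² = 2 × 56.16 = 112.3.
Round up to the next whole participant.

n = 113 per group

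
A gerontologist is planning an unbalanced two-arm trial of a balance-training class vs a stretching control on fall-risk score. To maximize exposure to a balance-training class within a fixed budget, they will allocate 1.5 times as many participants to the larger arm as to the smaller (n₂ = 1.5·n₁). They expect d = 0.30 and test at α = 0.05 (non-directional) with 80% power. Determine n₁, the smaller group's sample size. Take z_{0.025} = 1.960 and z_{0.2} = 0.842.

With allocation ratio k = n₂/n₁ = 1.5, Var(x̄₁−x̄₂) = σ²(1/n₁ + 1/(k·n₁)) = σ²·(k+1)/(k·n₁).
So n₁ = (1 + 1/k)·((z_{α/2} + z_β)/d)² = 1.667 × (2.802/0.30)².
n₁ = 1.667 × 87.24 = 145.4.
Round up: n₁ = 146, giving n₂ = 1.5 × 146 = 219.

n₁ = 146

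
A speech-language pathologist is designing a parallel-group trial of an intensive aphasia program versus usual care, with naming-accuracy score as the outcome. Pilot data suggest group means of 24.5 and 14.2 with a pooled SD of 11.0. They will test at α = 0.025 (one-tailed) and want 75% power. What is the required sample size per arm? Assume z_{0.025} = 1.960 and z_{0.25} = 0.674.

n = 16 per group

Cohen's d = |M₁ − M₂| / SD_pooled = |24.5 − 14.2| / 11.0 = 10.3 / 11.0 = 0.936.
For two independent groups with equal n: n = 2·((z_{α} + z_β) / d)².
z_{α} + z_β = 1.960 + 0.674 = 2.634.
n = 2 × (2.634 / 0.936)² = 2 × 2.814² = 2 × 7.92 = 15.8.
Round up to the next whole participant.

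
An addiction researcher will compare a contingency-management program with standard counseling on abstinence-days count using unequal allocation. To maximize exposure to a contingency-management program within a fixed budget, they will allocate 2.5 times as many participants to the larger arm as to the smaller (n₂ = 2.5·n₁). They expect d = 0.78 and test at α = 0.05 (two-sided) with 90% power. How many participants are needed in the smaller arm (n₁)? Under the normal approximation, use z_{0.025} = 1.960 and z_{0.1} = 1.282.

With allocation ratio k = n₂/n₁ = 2.5, Var(x̄₁−x̄₂) = σ²(1/n₁ + 1/(k·n₁)) = σ²·(k+1)/(k·n₁).
So n₁ = (1 + 1/k)·((z_{α/2} + z_β)/d)² = 1.400 × (3.242/0.78)².
n₁ = 1.400 × 17.28 = 24.2.
Round up: n₁ = 25, giving n₂ = ⌈2.5 × 25⌉ = ⌈62.5⌉ = 63.

n₁ = 25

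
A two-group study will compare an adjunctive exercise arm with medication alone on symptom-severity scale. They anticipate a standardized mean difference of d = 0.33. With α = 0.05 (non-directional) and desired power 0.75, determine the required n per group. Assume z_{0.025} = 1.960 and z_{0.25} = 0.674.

For two independent groups with equal n: n = 2·((z_{α/2} + z_β) / d)².
z_{α/2} + z_β = 1.960 + 0.674 = 2.634.
n = 2 × (2.634 / 0.33)² = 2 × 7.982² = 2 × 63.71 = 127.4.
Round up to the next whole participant.

n = 128 per group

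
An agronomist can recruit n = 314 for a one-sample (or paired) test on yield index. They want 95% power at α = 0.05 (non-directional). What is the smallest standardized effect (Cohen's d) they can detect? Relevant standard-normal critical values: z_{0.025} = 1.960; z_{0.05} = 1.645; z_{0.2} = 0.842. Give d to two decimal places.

For a single sample (or paired design) of n = 314: d_min = (z_{α/2} + z_β)/√n.
z-sum = 1.960 + 1.645 = 3.605.
d_min = 3.605 / √314 = 3.605 / 17.720 = 0.203.

d_min ≈ 0.20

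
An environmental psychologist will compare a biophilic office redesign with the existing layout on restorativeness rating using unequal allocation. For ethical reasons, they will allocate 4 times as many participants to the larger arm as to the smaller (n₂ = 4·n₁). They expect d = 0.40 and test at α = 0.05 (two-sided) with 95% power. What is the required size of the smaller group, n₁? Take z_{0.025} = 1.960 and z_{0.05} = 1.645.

n₁ = 102

With allocation ratio k = n₂/n₁ = 4, Var(x̄₁−x̄₂) = σ²(1/n₁ + 1/(k·n₁)) = σ²·(k+1)/(k·n₁).
So n₁ = (1 + 1/k)·((z_{α/2} + z_β)/d)² = 1.250 × (3.605/0.40)².
n₁ = 1.250 × 81.23 = 101.5.
Round up: n₁ = 102, giving n₂ = 4 × 102 = 408.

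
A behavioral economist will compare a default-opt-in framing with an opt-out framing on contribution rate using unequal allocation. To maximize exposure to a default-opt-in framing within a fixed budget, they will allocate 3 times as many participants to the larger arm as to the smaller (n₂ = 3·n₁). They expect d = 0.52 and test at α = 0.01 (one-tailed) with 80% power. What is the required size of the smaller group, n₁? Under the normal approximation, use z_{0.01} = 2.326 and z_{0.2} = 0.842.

n₁ = 50

With allocation ratio k = n₂/n₁ = 3, Var(x̄₁−x̄₂) = σ²(1/n₁ + 1/(k·n₁)) = σ²·(k+1)/(k·n₁).
So n₁ = (1 + 1/k)·((z_{α} + z_β)/d)² = 1.333 × (3.168/0.52)².
n₁ = 1.333 × 37.12 = 49.5.
Round up: n₁ = 50, giving n₂ = 3 × 50 = 150.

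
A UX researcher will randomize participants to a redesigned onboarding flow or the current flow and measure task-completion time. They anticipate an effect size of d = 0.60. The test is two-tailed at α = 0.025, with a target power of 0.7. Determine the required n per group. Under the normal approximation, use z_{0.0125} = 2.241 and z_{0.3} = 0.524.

For two independent groups with equal n: n = 2·((z_{α/2} + z_β) / d)².
z_{α/2} + z_β = 2.241 + 0.524 = 2.765.
n = 2 × (2.765 / 0.60)² = 2 × 4.608² = 2 × 21.24 = 42.5.
Round up to the next whole participant.

n = 43 per group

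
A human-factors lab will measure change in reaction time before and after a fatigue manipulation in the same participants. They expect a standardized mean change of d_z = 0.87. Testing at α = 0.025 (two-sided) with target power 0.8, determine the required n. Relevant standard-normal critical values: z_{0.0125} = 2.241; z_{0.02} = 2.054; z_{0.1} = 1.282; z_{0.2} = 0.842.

For a paired (one-sample on differences) test: n = ((z_{α/2} + z_β) / d)².
z_{α/2} + z_β = 2.241 + 0.842 = 3.083.
n = (3.083 / 0.87)² = 3.544² = 12.56.
Round up.

n = 13 pairs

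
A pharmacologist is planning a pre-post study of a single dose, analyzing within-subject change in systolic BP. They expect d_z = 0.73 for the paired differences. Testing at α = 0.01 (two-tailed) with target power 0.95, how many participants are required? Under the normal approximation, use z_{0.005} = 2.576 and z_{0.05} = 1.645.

For a paired (one-sample on differences) test: n = ((z_{α/2} + z_β) / d)².
z_{α/2} + z_β = 2.576 + 1.645 = 4.221.
n = (4.221 / 0.73)² = 5.782² = 33.43.
Round up.

n = 34 pairs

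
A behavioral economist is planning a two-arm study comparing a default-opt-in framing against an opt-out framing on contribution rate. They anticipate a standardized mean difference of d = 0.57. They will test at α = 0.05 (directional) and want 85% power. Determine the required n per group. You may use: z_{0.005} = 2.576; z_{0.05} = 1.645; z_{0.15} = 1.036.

For two independent groups with equal n: n = 2·((z_{α} + z_β) / d)².
z_{α} + z_β = 1.645 + 1.036 = 2.681.
n = 2 × (2.681 / 0.57)² = 2 × 4.704² = 2 × 22.12 = 44.2.
Round up to the next whole participant.

n = 45 per group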